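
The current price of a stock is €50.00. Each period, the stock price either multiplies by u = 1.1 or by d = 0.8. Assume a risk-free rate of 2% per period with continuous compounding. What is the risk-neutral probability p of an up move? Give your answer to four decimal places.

p = 0.7340

Risk-neutral probability p = (e^0.02 − 0.8)/(1.1 − 0.8) = 0.2202/0.3000 = 0.7340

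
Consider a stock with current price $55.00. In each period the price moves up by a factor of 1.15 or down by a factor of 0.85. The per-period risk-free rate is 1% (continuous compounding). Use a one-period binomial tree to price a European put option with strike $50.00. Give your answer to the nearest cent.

Risk-neutral probability p = (e^0.01 − 0.85)/(1.15 − 0.85) = 0.1601/0.3000 = 0.5335
Terminal stock prices: S_u = 63.25, S_d = 46.75
Terminal payoffs (K − S): max(-13.25, 0) = 0, max(3.25, 0) = 3.25
Node 0 (S = 55): V_0 = e^(−0.01)·[0.5335·0.0000 + 0.4665·3.2500] = 1.5010

$1.50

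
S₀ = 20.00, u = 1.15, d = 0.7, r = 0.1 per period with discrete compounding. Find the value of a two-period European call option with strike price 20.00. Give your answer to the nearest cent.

Risk-neutral probability p = (1 + 0.1 − 0.7)/(1.15 − 0.7) = 0.4000/0.4500 = 0.8889
Terminal stock prices: S_uu = 26.45, S_ud = 16.1, S_dd = 9.8
Terminal payoffs (S − K): max(6.45, 0) = 6.45, max(-3.9, 0) = 0, max(-10.2, 0) = 0
Node u (S = 23): V_u = 1/1.1·[0.8889·6.4500 + 0.1111·0.0000] = 5.2121
Node d (S = 14): V_d = 1/1.1·[0.8889·0.0000 + 0.1111·0.0000] = 0.0000
Node 0 (S = 20): V_0 = 1/1.1·[0.8889·5.2121 + 0.1111·0.0000] = 4.2118

4.21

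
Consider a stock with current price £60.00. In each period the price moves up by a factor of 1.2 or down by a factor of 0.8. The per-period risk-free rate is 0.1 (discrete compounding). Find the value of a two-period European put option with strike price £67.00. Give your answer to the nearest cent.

Risk-neutral probability p = (1 + 0.1 − 0.8)/(1.2 − 0.8) = 0.3000/0.4000 = 0.7500
Terminal stock prices: S_uu = 86.4, S_ud = 57.6, S_dd = 38.4
Terminal payoffs (K − S): max(-19.4, 0) = 0, max(9.4, 0) = 9.4, max(28.6, 0) = 28.6
Node u (S = 72): V_u = 1/1.1·[0.7500·0.0000 + 0.2500·9.4000] = 2.1364
Node d (S = 48): V_d = 1/1.1·[0.7500·9.4000 + 0.2500·28.6000] = 12.9091
Node 0 (S = 60): V_0 = 1/1.1·[0.7500·2.1364 + 0.2500·12.9091] = 4.3905

£4.39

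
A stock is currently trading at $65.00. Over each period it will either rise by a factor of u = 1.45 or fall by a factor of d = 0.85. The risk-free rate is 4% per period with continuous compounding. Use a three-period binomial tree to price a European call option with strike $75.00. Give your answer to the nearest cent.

Risk-neutral probability p = (e^0.04 − 0.85)/(1.45 − 0.85) = 0.1908/0.6000 = 0.3180
Terminal stock prices: S_uuu = 198.2, S_uud = 116.2, S_udd = 68.1, S_ddd = 39.92
Terminal payoffs (S − K): max(123.2, 0) = 123.2, max(41.16, 0) = 41.16, max(-6.904, 0) = 0, max(-35.08, 0) = 0
Node uu (S = 136.7): V_uu = e^(−0.04)·[0.3180·123.1606 + 0.6820·41.1631] = 64.6033
Node ud (S = 80.11): V_ud = e^(−0.04)·[0.3180·41.1631 + 0.6820·0.0000] = 12.5773
Node dd (S = 46.96): V_dd = e^(−0.04)·[0.3180·0.0000 + 0.6820·0.0000] = 0.0000
Node u (S = 94.25): V_u = e^(−0.04)·[0.3180·64.6033 + 0.6820·12.5773] = 27.9806
Node d (S = 55.25): V_d = e^(−0.04)·[0.3180·12.5773 + 0.6820·0.0000] = 3.8430
Node 0 (S = 65): V_0 = e^(−0.04)·[0.3180·27.9806 + 0.6820·3.8430] = 11.0675

$11.07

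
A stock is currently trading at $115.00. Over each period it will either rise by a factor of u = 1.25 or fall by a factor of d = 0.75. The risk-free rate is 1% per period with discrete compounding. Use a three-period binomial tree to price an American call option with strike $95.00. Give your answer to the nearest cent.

Risk-neutral probability p = (1 + 0.01 − 0.75)/(1.25 − 0.75) = 0.2600/0.5000 = 0.5200
Terminal stock prices: S_uuu = 224.6, S_uud = 134.8, S_udd = 80.86, S_ddd = 48.52
Terminal payoffs (S − K): max(129.6, 0) = 129.6, max(39.77, 0) = 39.77, max(-14.14, 0) = 0, max(-46.48, 0) = 0
Node uu (S = 179.7): continuation = 1/1.01·[0.5200·129.6094 + 0.4800·39.7656] = 85.6281; exercise value = 84.6875 ≤ continuation, so V_uu = 85.6281
Node ud (S = 107.8): continuation = 1/1.01·[0.5200·39.7656 + 0.4800·0.0000] = 20.4734; exercise value = 12.8125 ≤ continuation, so V_ud = 20.4734
Node dd (S = 64.69): continuation = 1/1.01·[0.5200·0.0000 + 0.4800·0.0000] = 0.0000; exercise value = 0.0000 ≤ continuation, so V_dd = 0.0000
Node u (S = 143.8): continuation = 1/1.01·[0.5200·85.6281 + 0.4800·20.4734] = 53.8157; exercise value = 48.7500 ≤ continuation, so V_u = 53.8157
Node d (S = 86.25): continuation = 1/1.01·[0.5200·20.4734 + 0.4800·0.0000] = 10.5408; exercise value = 0.0000 ≤ continuation, so V_d = 10.5408
Node 0 (S = 115): continuation = 1/1.01·[0.5200·53.8157 + 0.4800·10.5408] = 32.7166; exercise value = 20.0000 ≤ continuation, so V_0 = 32.7166

$32.72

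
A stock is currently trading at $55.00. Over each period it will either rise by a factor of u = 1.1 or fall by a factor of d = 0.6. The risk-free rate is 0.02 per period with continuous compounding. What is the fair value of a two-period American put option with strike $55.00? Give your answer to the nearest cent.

$5.85

Risk-neutral probability p = (e^0.02 − 0.6)/(1.1 − 0.6) = 0.4202/0.5000 = 0.8404
Terminal stock prices: S_uu = 66.55, S_ud = 36.3, S_dd = 19.8
Terminal payoffs (K − S): max(-11.55, 0) = 0, max(18.7, 0) = 18.7, max(35.2, 0) = 35.2
Node u (S = 60.5): continuation = e^(−0.02)·[0.8404·0.0000 + 0.1596·18.7000] = 2.9254; exercise value = 0.0000 ≤ continuation, so V_u = 2.9254
Node d (S = 33): continuation = e^(−0.02)·[0.8404·18.7000 + 0.1596·35.2000] = 20.9109; exercise value = 22.0000 > continuation, so V_d = 22.0000 (exercise)
Node 0 (S = 55): continuation = e^(−0.02)·[0.8404·2.9254 + 0.1596·22.0000] = 5.8514; exercise value = 0.0000 ≤ continuation, so V_0 = 5.8514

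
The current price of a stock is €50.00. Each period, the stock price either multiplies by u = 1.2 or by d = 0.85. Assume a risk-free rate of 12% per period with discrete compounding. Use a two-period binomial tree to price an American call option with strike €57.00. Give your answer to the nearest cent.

Risk-neutral probability p = (1 + 0.12 − 0.85)/(1.2 − 0.85) = 0.2700/0.3500 = 0.7714
Terminal stock prices: S_uu = 72, S_ud = 51, S_dd = 36.12
Terminal payoffs (S − K): max(15, 0) = 15, max(-6, 0) = 0, max(-20.88, 0) = 0
Node u (S = 60): continuation = 1/1.12·[0.7714·15.0000 + 0.2286·0.0000] = 10.3316; exercise value = 3.0000 ≤ continuation, so V_u = 10.3316
Node d (S = 42.5): continuation = 1/1.12·[0.7714·0.0000 + 0.2286·0.0000] = 0.0000; exercise value = 0.0000 ≤ continuation, so V_d = 0.0000
Node 0 (S = 50): continuation = 1/1.12·[0.7714·10.3316 + 0.2286·0.0000] = 7.1162; exercise value = 0.0000 ≤ continuation, so V_0 = 7.1162

€7.12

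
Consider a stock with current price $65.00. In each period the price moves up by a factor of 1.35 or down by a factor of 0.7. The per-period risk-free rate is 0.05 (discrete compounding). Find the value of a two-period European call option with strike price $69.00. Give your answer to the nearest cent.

Risk-neutral probability p = (1 + 0.05 − 0.7)/(1.35 − 0.7) = 0.3500/0.6500 = 0.5385
Terminal stock prices: S_uu = 118.5, S_ud = 61.42, S_dd = 31.85
Terminal payoffs (S − K): max(49.46, 0) = 49.46, max(-7.575, 0) = 0, max(-37.15, 0) = 0
Node u (S = 87.75): V_u = 1/1.05·[0.5385·49.4625 + 0.4615·0.0000] = 25.3654
Node d (S = 45.5): V_d = 1/1.05·[0.5385·0.0000 + 0.4615·0.0000] = 0.0000
Node 0 (S = 65): V_0 = 1/1.05·[0.5385·25.3654 + 0.4615·0.0000] = 13.0079

$13.01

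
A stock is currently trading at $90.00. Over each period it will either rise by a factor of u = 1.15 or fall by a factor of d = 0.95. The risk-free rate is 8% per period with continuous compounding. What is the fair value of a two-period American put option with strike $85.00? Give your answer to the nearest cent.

Risk-neutral probability p = (e^0.08 − 0.95)/(1.15 − 0.95) = 0.1333/0.2000 = 0.6664
Terminal stock prices: S_uu = 119, S_ud = 98.32, S_dd = 81.22
Terminal payoffs (K − S): max(-34.02, 0) = 0, max(-13.32, 0) = 0, max(3.775, 0) = 3.775
Node u (S = 103.5): continuation = e^(−0.08)·[0.6664·0.0000 + 0.3336·0.0000] = 0.0000; exercise value = 0.0000 ≤ continuation, so V_u = 0.0000
Node d (S = 85.5): continuation = e^(−0.08)·[0.6664·0.0000 + 0.3336·3.7750] = 1.1624; exercise value = 0.0000 ≤ continuation, so V_d = 1.1624
Node 0 (S = 90): continuation = e^(−0.08)·[0.6664·0.0000 + 0.3336·1.1624] = 0.3579; exercise value = 0.0000 ≤ continuation, so V_0 = 0.3579

$0.36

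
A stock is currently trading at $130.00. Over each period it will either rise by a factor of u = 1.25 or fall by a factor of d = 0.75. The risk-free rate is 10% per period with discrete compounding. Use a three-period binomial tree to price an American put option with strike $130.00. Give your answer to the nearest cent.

$10.69

Risk-neutral probability p = (1 + 0.1 − 0.75)/(1.25 − 0.75) = 0.3500/0.5000 = 0.7000
Terminal stock prices: S_uuu = 253.9, S_uud = 152.3, S_udd = 91.41, S_ddd = 54.84
Terminal payoffs (K − S): max(-123.9, 0) = 0, max(-22.34, 0) = 0, max(38.59, 0) = 38.59, max(75.16, 0) = 75.16
Node uu (S = 203.1): continuation = 1/1.1·[0.7000·0.0000 + 0.3000·0.0000] = 0.0000; exercise value = 0.0000 ≤ continuation, so V_uu = 0.0000
Node ud (S = 121.9): continuation = 1/1.1·[0.7000·0.0000 + 0.3000·38.5938] = 10.5256; exercise value = 8.1250 ≤ continuation, so V_ud = 10.5256
Node dd (S = 73.12): continuation = 1/1.1·[0.7000·38.5938 + 0.3000·75.1562] = 45.0568; exercise value = 56.8750 > continuation, so V_dd = 56.8750 (exercise)
Node u (S = 162.5): continuation = 1/1.1·[0.7000·0.0000 + 0.3000·10.5256] = 2.8706; exercise value = 0.0000 ≤ continuation, so V_u = 2.8706
Node d (S = 97.5): continuation = 1/1.1·[0.7000·10.5256 + 0.3000·56.8750] = 22.2095; exercise value = 32.5000 > continuation, so V_d = 32.5000 (exercise)
Node 0 (S = 130): continuation = 1/1.1·[0.7000·2.8706 + 0.3000·32.5000] = 10.6904; exercise value = 0.0000 ≤ continuation, so V_0 = 10.6904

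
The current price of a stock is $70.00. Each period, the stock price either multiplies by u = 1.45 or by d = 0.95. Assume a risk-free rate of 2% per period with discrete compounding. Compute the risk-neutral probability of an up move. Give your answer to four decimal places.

Risk-neutral probability p = (1 + 0.02 − 0.95)/(1.45 − 0.95) = 0.0700/0.5000 = 0.1400

p = 0.1400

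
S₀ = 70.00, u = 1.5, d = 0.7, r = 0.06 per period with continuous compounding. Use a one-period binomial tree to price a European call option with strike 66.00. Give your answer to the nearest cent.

Risk-neutral probability p = (e^0.06 − 0.7)/(1.5 − 0.7) = 0.3618/0.8000 = 0.4523
Terminal stock prices: S_u = 105, S_d = 49
Terminal payoffs (S − K): max(39, 0) = 39, max(-17, 0) = 0
Node 0 (S = 70): V_0 = e^(−0.06)·[0.4523·39.0000 + 0.5477·0.0000] = 16.6123

16.61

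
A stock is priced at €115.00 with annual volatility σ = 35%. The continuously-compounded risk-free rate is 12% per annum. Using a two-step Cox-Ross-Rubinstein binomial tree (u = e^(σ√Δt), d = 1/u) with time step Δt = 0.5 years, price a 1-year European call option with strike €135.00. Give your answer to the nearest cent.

CRR parameters: u = e^(σ√Δt) = e^(0.35·√0.5) = 1.2808, d = 1/u = 0.7808
Per-period rate: rΔt = 0.12·0.5 = 0.06, so R = e^0.06 = 1.0618
Risk-neutral probability p = (e^0.06 − 0.7808)/(1.2808 − 0.7808) = 0.2811/0.5000 = 0.5621
Terminal stock prices: S_uu = 188.7, S_ud = 115, S_dd = 70.1
Terminal payoffs (S − K): max(53.65, 0) = 53.65, max(-20, 0) = 0, max(-64.9, 0) = 0
Node u (S = 147.3): V_u = e^(−0.06)·[0.5621·53.6525 + 0.4379·0.0000] = 28.4020
Node d (S = 89.79): V_d = e^(−0.06)·[0.5621·0.0000 + 0.4379·0.0000] = 0.0000
Node 0 (S = 115): V_0 = e^(−0.06)·[0.5621·28.4020 + 0.4379·0.0000] = 15.0352

€15.04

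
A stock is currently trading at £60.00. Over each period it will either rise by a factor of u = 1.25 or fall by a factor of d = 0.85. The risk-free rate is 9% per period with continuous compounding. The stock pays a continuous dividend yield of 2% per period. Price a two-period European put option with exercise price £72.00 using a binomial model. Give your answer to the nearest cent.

£8.11

Per-period risk-free factor R = e^0.09 = 1.0942; dividend-adjusted growth = e^(0.09−0.02) = 1.0725.
Risk-neutral probability p = (1.0725 − 0.85)/(1.25 − 0.85) = 0.2225/0.4000 = 0.5563
Terminal stock prices: S_uu = 93.75, S_ud = 63.75, S_dd = 43.35
Terminal payoffs (K − S): max(-21.75, 0) = 0, max(8.25, 0) = 8.25, max(28.65, 0) = 28.65
Node u (S = 75): V_u = e^(−0.09)·[0.5563·0.0000 + 0.4437·8.2500] = 3.3457
Node d (S = 51): V_d = e^(−0.09)·[0.5563·8.2500 + 0.4437·28.6500] = 15.8129
Node 0 (S = 60): V_0 = e^(−0.09)·[0.5563·3.3457 + 0.4437·15.8129] = 8.1137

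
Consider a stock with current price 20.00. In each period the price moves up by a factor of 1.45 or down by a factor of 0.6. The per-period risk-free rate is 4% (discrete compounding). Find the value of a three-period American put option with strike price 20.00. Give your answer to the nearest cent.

Risk-neutral probability p = (1 + 0.04 − 0.6)/(1.45 − 0.6) = 0.4400/0.8500 = 0.5176
Terminal stock prices: S_uuu = 60.97, S_uud = 25.23, S_udd = 10.44, S_ddd = 4.32
Terminal payoffs (K − S): max(-40.97, 0) = 0, max(-5.23, 0) = 0, max(9.56, 0) = 9.56, max(15.68, 0) = 15.68
Node uu (S = 42.05): continuation = 1/1.04·[0.5176·0.0000 + 0.4824·0.0000] = 0.0000; exercise value = 0.0000 ≤ continuation, so V_uu = 0.0000
Node ud (S = 17.4): continuation = 1/1.04·[0.5176·0.0000 + 0.4824·9.5600] = 4.4339; exercise value = 2.6000 ≤ continuation, so V_ud = 4.4339
Node dd (S = 7.2): continuation = 1/1.04·[0.5176·9.5600 + 0.4824·15.6800] = 12.0308; exercise value = 12.8000 > continuation, so V_dd = 12.8000 (exercise)
Node u (S = 29): continuation = 1/1.04·[0.5176·0.0000 + 0.4824·4.4339] = 2.0565; exercise value = 0.0000 ≤ continuation, so V_u = 2.0565
Node d (S = 12): continuation = 1/1.04·[0.5176·4.4339 + 0.4824·12.8000] = 8.1436; exercise value = 8.0000 ≤ continuation, so V_d = 8.1436
Node 0 (S = 20): continuation = 1/1.04·[0.5176·2.0565 + 0.4824·8.1436] = 4.8006; exercise value = 0.0000 ≤ continuation, so V_0 = 4.8006

4.80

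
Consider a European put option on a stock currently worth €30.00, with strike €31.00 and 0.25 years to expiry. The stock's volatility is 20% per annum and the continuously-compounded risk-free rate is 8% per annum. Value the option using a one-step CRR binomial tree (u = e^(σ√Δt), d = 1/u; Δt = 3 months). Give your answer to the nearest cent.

€1.60

CRR parameters: u = e^(σ√Δt) = e^(0.2·√0.25) = 1.1052, d = 1/u = 0.9048
Per-period rate: rΔt = 0.08·0.25 = 0.02, so R = e^0.02 = 1.0202
Risk-neutral probability p = (e^0.02 − 0.9048)/(1.1052 − 0.9048) = 0.1154/0.2003 = 0.5759
Terminal stock prices: S_u = 33.16, S_d = 27.15
Terminal payoffs (K − S): max(-2.155, 0) = 0, max(3.855, 0) = 3.855
Node 0 (S = 30): V_0 = e^(−0.02)·[0.5759·0.0000 + 0.4241·3.8549] = 1.6026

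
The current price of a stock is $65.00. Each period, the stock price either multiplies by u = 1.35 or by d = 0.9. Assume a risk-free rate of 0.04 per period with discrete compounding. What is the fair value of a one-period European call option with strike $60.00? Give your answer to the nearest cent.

$8.30

Risk-neutral probability p = (1 + 0.04 − 0.9)/(1.35 − 0.9) = 0.1400/0.4500 = 0.3111
Terminal stock prices: S_u = 87.75, S_d = 58.5
Terminal payoffs (S − K): max(27.75, 0) = 27.75, max(-1.5, 0) = 0
Node 0 (S = 65): V_0 = 1/1.04·[0.3111·27.7500 + 0.6889·0.0000] = 8.3013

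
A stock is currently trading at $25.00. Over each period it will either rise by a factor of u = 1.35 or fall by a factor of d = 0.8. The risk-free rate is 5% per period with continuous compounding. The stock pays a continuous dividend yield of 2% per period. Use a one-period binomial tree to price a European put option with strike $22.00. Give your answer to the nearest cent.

Per-period risk-free factor R = e^0.05 = 1.0513; dividend-adjusted growth = e^(0.05−0.02) = 1.0305.
Risk-neutral probability p = (1.0305 − 0.8)/(1.35 − 0.8) = 0.2305/0.5500 = 0.4190
Terminal stock prices: S_u = 33.75, S_d = 20
Terminal payoffs (K − S): max(-11.75, 0) = 0, max(2, 0) = 2
Node 0 (S = 25): V_0 = e^(−0.05)·[0.4190·0.0000 + 0.5810·2.0000] = 1.1053

$1.11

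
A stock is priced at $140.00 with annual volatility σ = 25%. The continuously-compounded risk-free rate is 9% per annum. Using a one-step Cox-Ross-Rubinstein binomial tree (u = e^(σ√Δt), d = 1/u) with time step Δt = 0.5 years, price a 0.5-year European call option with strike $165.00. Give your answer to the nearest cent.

CRR parameters: u = e^(σ√Δt) = e^(0.25·√0.5) = 1.1934, d = 1/u = 0.8380
Per-period rate: rΔt = 0.09·0.5 = 0.045, so R = e^0.045 = 1.0460
Risk-neutral probability p = (e^0.045 − 0.8380)/(1.1934 − 0.8380) = 0.2081/0.3554 = 0.5854
Terminal stock prices: S_u = 167.1, S_d = 117.3
Terminal payoffs (S − K): max(2.071, 0) = 2.071, max(-47.68, 0) = 0
Node 0 (S = 140): V_0 = e^(−0.045)·[0.5854·2.0710 + 0.4146·0.0000] = 1.1591

$1.16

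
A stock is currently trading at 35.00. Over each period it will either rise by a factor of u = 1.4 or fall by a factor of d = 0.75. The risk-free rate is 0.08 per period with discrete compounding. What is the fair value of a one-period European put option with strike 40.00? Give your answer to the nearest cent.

6.27

Risk-neutral probability p = (1 + 0.08 − 0.75)/(1.4 − 0.75) = 0.3300/0.6500 = 0.5077
Terminal stock prices: S_u = 49, S_d = 26.25
Terminal payoffs (K − S): max(-9, 0) = 0, max(13.75, 0) = 13.75
Node 0 (S = 35): V_0 = 1/1.08·[0.5077·0.0000 + 0.4923·13.7500] = 6.2678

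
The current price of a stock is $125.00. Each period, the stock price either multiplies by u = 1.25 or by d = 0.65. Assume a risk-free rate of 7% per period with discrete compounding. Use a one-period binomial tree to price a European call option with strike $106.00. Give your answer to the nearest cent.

$32.87

Risk-neutral probability p = (1 + 0.07 − 0.65)/(1.25 − 0.65) = 0.4200/0.6000 = 0.7000
Terminal stock prices: S_u = 156.2, S_d = 81.25
Terminal payoffs (S − K): max(50.25, 0) = 50.25, max(-24.75, 0) = 0
Node 0 (S = 125): V_0 = 1/1.07·[0.7000·50.2500 + 0.3000·0.0000] = 32.8738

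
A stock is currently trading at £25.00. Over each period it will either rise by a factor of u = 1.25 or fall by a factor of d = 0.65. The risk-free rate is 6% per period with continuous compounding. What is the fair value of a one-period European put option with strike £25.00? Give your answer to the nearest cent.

£2.58

Risk-neutral probability p = (e^0.06 − 0.65)/(1.25 − 0.65) = 0.4118/0.6000 = 0.6864
Terminal stock prices: S_u = 31.25, S_d = 16.25
Terminal payoffs (K − S): max(-6.25, 0) = 0, max(8.75, 0) = 8.75
Node 0 (S = 25): V_0 = e^(−0.06)·[0.6864·0.0000 + 0.3136·8.7500] = 2.5842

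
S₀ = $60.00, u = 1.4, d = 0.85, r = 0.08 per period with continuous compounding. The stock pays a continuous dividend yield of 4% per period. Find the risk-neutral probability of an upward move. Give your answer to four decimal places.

p = 0.3469

Per-period risk-free factor R = e^0.08 = 1.0833; dividend-adjusted growth = e^(0.08−0.04) = 1.0408.
Risk-neutral probability p = (1.0408 − 0.85)/(1.4 − 0.85) = 0.1908/0.5500 = 0.3469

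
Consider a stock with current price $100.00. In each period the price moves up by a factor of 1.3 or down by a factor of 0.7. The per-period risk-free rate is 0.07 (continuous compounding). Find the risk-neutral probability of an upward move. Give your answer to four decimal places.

p = 0.6208

Risk-neutral probability p = (e^0.07 − 0.7)/(1.3 − 0.7) = 0.3725/0.6000 = 0.6208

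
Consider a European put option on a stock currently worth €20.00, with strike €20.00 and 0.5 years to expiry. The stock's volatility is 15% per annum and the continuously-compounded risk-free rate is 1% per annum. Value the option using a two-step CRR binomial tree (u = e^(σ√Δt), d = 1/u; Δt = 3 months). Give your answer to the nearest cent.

CRR parameters: u = e^(σ√Δt) = e^(0.15·√0.25) = 1.0779, d = 1/u = 0.9277
Per-period rate: rΔt = 0.01·0.25 = 0.0025, so R = e^0.0025 = 1.0025
Risk-neutral probability p = (e^0.0025 − 0.9277)/(1.0779 − 0.9277) = 0.0748/0.1501 = 0.4979
Terminal stock prices: S_uu = 23.24, S_ud = 20, S_dd = 17.21
Terminal payoffs (K − S): max(-3.237, 0) = 0, max(0, 0) = 0, max(2.786, 0) = 2.786
Node u (S = 21.56): V_u = e^(−0.0025)·[0.4979·0.0000 + 0.5021·0.0000] = 0.0000
Node d (S = 18.55): V_d = e^(−0.0025)·[0.4979·0.0000 + 0.5021·2.7858] = 1.3952
Node 0 (S = 20): V_0 = e^(−0.0025)·[0.4979·0.0000 + 0.5021·1.3952] = 0.6987

€0.70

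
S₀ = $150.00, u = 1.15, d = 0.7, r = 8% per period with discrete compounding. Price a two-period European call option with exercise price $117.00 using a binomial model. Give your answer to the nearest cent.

Risk-neutral probability p = (1 + 0.08 − 0.7)/(1.15 − 0.7) = 0.3800/0.4500 = 0.8444
Terminal stock prices: S_uu = 198.4, S_ud = 120.7, S_dd = 73.5
Terminal payoffs (S − K): max(81.37, 0) = 81.37, max(3.75, 0) = 3.75, max(-43.5, 0) = 0
Node u (S = 172.5): V_u = 1/1.08·[0.8444·81.3750 + 0.1556·3.7500] = 64.1667
Node d (S = 105): V_d = 1/1.08·[0.8444·3.7500 + 0.1556·0.0000] = 2.9321
Node 0 (S = 150): V_0 = 1/1.08·[0.8444·64.1667 + 0.1556·2.9321] = 50.5938

$50.59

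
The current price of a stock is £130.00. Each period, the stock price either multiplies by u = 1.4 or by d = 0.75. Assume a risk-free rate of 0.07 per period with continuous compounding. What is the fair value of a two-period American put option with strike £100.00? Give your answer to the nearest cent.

Risk-neutral probability p = (e^0.07 − 0.75)/(1.4 − 0.75) = 0.3225/0.6500 = 0.4962
Terminal stock prices: S_uu = 254.8, S_ud = 136.5, S_dd = 73.12
Terminal payoffs (K − S): max(-154.8, 0) = 0, max(-36.5, 0) = 0, max(26.88, 0) = 26.88
Node u (S = 182): continuation = e^(−0.07)·[0.4962·0.0000 + 0.5038·0.0000] = 0.0000; exercise value = 0.0000 ≤ continuation, so V_u = 0.0000
Node d (S = 97.5): continuation = e^(−0.07)·[0.4962·0.0000 + 0.5038·26.8750] = 12.6251; exercise value = 2.5000 ≤ continuation, so V_d = 12.6251
Node 0 (S = 130): continuation = e^(−0.07)·[0.4962·0.0000 + 0.5038·12.6251] = 5.9309; exercise value = 0.0000 ≤ continuation, so V_0 = 5.9309

£5.93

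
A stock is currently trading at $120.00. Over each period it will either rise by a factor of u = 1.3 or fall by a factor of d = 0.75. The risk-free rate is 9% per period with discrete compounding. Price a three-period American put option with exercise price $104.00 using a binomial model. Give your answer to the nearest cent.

Risk-neutral probability p = (1 + 0.09 − 0.75)/(1.3 − 0.75) = 0.3400/0.5500 = 0.6182
Terminal stock prices: S_uuu = 263.6, S_uud = 152.1, S_udd = 87.75, S_ddd = 50.62
Terminal payoffs (K − S): max(-159.6, 0) = 0, max(-48.1, 0) = 0, max(16.25, 0) = 16.25, max(53.38, 0) = 53.38
Node uu (S = 202.8): continuation = 1/1.09·[0.6182·0.0000 + 0.3818·0.0000] = 0.0000; exercise value = 0.0000 ≤ continuation, so V_uu = 0.0000
Node ud (S = 117): continuation = 1/1.09·[0.6182·0.0000 + 0.3818·16.2500] = 5.6922; exercise value = 0.0000 ≤ continuation, so V_ud = 5.6922
Node dd (S = 67.5): continuation = 1/1.09·[0.6182·16.2500 + 0.3818·53.3750] = 27.9128; exercise value = 36.5000 > continuation, so V_dd = 36.5000 (exercise)
Node u (S = 156): continuation = 1/1.09·[0.6182·0.0000 + 0.3818·5.6922] = 1.9939; exercise value = 0.0000 ≤ continuation, so V_u = 1.9939
Node d (S = 90): continuation = 1/1.09·[0.6182·5.6922 + 0.3818·36.5000] = 16.0139; exercise value = 14.0000 ≤ continuation, so V_d = 16.0139
Node 0 (S = 120): continuation = 1/1.09·[0.6182·1.9939 + 0.3818·16.0139] = 6.7404; exercise value = 0.0000 ≤ continuation, so V_0 = 6.7404

$6.74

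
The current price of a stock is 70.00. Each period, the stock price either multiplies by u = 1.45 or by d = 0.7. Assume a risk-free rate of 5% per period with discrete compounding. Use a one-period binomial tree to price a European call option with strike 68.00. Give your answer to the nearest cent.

14.89

Risk-neutral probability p = (1 + 0.05 − 0.7)/(1.45 − 0.7) = 0.3500/0.7500 = 0.4667
Terminal stock prices: S_u = 101.5, S_d = 49
Terminal payoffs (S − K): max(33.5, 0) = 33.5, max(-19, 0) = 0
Node 0 (S = 70): V_0 = 1/1.05·[0.4667·33.5000 + 0.5333·0.0000] = 14.8889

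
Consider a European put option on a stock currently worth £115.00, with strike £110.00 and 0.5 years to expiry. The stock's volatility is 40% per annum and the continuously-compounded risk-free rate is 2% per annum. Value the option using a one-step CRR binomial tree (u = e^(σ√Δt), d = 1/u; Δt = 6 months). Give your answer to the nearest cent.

£12.77

CRR parameters: u = e^(σ√Δt) = e^(0.4·√0.5) = 1.3269, d = 1/u = 0.7536
Per-period rate: rΔt = 0.02·0.5 = 0.01, so R = e^0.01 = 1.0101
Risk-neutral probability p = (e^0.01 − 0.7536)/(1.3269 − 0.7536) = 0.2564/0.5733 = 0.4473
Terminal stock prices: S_u = 152.6, S_d = 86.67
Terminal payoffs (K − S): max(-42.59, 0) = 0, max(23.33, 0) = 23.33
Node 0 (S = 115): V_0 = e^(−0.01)·[0.4473·0.0000 + 0.5527·23.3316] = 12.7673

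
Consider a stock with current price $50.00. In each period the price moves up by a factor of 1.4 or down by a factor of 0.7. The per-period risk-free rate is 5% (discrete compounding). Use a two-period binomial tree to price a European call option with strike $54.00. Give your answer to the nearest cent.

$9.98

Risk-neutral probability p = (1 + 0.05 − 0.7)/(1.4 − 0.7) = 0.3500/0.7000 = 0.5000
Terminal stock prices: S_uu = 98, S_ud = 49, S_dd = 24.5
Terminal payoffs (S − K): max(44, 0) = 44, max(-5, 0) = 0, max(-29.5, 0) = 0
Node u (S = 70): V_u = 1/1.05·[0.5000·44.0000 + 0.5000·0.0000] = 20.9524
Node d (S = 35): V_d = 1/1.05·[0.5000·0.0000 + 0.5000·0.0000] = 0.0000
Node 0 (S = 50): V_0 = 1/1.05·[0.5000·20.9524 + 0.5000·0.0000] = 9.9773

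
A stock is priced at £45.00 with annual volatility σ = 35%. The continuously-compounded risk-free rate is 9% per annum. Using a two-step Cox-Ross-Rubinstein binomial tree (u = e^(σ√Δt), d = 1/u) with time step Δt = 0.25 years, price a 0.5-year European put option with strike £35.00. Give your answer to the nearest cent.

£0.72

CRR parameters: u = e^(σ√Δt) = e^(0.35·√0.25) = 1.1912, d = 1/u = 0.8395
Per-period rate: rΔt = 0.09·0.25 = 0.0225, so R = e^0.0225 = 1.0228
Risk-neutral probability p = (e^0.0225 − 0.8395)/(1.1912 − 0.8395) = 0.1833/0.3518 = 0.5210
Terminal stock prices: S_uu = 63.86, S_ud = 45, S_dd = 31.71
Terminal payoffs (K − S): max(-28.86, 0) = 0, max(-10, 0) = 0, max(3.289, 0) = 3.289
Node u (S = 53.61): V_u = e^(−0.0225)·[0.5210·0.0000 + 0.4790·0.0000] = 0.0000
Node d (S = 37.78): V_d = e^(−0.0225)·[0.5210·0.0000 + 0.4790·3.2890] = 1.5403
Node 0 (S = 45): V_0 = e^(−0.0225)·[0.5210·0.0000 + 0.4790·1.5403] = 0.7213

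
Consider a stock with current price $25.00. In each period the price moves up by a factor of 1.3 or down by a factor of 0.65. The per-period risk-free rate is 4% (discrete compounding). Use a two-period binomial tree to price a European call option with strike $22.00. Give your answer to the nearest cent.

Risk-neutral probability p = (1 + 0.04 − 0.65)/(1.3 − 0.65) = 0.3900/0.6500 = 0.6000
Terminal stock prices: S_uu = 42.25, S_ud = 21.12, S_dd = 10.56
Terminal payoffs (S − K): max(20.25, 0) = 20.25, max(-0.875, 0) = 0, max(-11.44, 0) = 0
Node u (S = 32.5): V_u = 1/1.04·[0.6000·20.2500 + 0.4000·0.0000] = 11.6827
Node d (S = 16.25): V_d = 1/1.04·[0.6000·0.0000 + 0.4000·0.0000] = 0.0000
Node 0 (S = 25): V_0 = 1/1.04·[0.6000·11.6827 + 0.4000·0.0000] = 6.7400

$6.74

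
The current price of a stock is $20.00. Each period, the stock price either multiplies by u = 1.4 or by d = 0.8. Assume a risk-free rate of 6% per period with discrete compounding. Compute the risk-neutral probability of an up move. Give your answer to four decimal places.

p = 0.4333

Risk-neutral probability p = (1 + 0.06 − 0.8)/(1.4 − 0.8) = 0.2600/0.6000 = 0.4333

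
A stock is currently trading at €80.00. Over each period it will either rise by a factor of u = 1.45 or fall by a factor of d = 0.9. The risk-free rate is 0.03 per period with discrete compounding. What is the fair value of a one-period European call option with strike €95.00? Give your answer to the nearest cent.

Risk-neutral probability p = (1 + 0.03 − 0.9)/(1.45 − 0.9) = 0.1300/0.5500 = 0.2364
Terminal stock prices: S_u = 116, S_d = 72
Terminal payoffs (S − K): max(21, 0) = 21, max(-23, 0) = 0
Node 0 (S = 80): V_0 = 1/1.03·[0.2364·21.0000 + 0.7636·0.0000] = 4.8191

€4.82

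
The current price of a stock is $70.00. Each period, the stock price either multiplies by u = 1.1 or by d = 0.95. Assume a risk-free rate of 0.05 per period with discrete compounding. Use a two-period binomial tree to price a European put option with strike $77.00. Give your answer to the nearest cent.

$2.95

Risk-neutral probability p = (1 + 0.05 − 0.95)/(1.1 − 0.95) = 0.1000/0.1500 = 0.6667
Terminal stock prices: S_uu = 84.7, S_ud = 73.15, S_dd = 63.17
Terminal payoffs (K − S): max(-7.7, 0) = 0, max(3.85, 0) = 3.85, max(13.83, 0) = 13.83
Node u (S = 77): V_u = 1/1.05·[0.6667·0.0000 + 0.3333·3.8500] = 1.2222
Node d (S = 66.5): V_d = 1/1.05·[0.6667·3.8500 + 0.3333·13.8250] = 6.8333
Node 0 (S = 70): V_0 = 1/1.05·[0.6667·1.2222 + 0.3333·6.8333] = 2.9453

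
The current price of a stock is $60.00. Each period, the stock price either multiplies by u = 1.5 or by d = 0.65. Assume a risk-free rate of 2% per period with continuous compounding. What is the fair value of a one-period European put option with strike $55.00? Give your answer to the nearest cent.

$8.85

Risk-neutral probability p = (e^0.02 − 0.65)/(1.5 − 0.65) = 0.3702/0.8500 = 0.4355
Terminal stock prices: S_u = 90, S_d = 39
Terminal payoffs (K − S): max(-35, 0) = 0, max(16, 0) = 16
Node 0 (S = 60): V_0 = e^(−0.02)·[0.4355·0.0000 + 0.5645·16.0000] = 8.8527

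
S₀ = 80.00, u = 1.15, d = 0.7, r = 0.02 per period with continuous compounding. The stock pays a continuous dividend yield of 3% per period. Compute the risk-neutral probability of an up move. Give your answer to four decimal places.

p = 0.6446

Per-period risk-free factor R = e^0.02 = 1.0202; dividend-adjusted growth = e^(0.02−0.03) = 0.9900.
Risk-neutral probability p = (0.9900 − 0.7)/(1.15 − 0.7) = 0.2900/0.4500 = 0.6446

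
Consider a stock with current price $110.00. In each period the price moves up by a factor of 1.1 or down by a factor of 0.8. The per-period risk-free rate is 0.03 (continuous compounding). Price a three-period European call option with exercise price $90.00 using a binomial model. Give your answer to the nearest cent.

Risk-neutral probability p = (e^0.03 − 0.8)/(1.1 − 0.8) = 0.2305/0.3000 = 0.7682
Terminal stock prices: S_uuu = 146.4, S_uud = 106.5, S_udd = 77.44, S_ddd = 56.32
Terminal payoffs (S − K): max(56.41, 0) = 56.41, max(16.48, 0) = 16.48, max(-12.56, 0) = 0, max(-33.68, 0) = 0
Node uu (S = 133.1): V_uu = e^(−0.03)·[0.7682·56.4100 + 0.2318·16.4800] = 45.7599
Node ud (S = 96.8): V_ud = e^(−0.03)·[0.7682·16.4800 + 0.2318·0.0000] = 12.2855
Node dd (S = 70.4): V_dd = e^(−0.03)·[0.7682·0.0000 + 0.2318·0.0000] = 0.0000
Node u (S = 121): V_u = e^(−0.03)·[0.7682·45.7599 + 0.2318·12.2855] = 36.8769
Node d (S = 88): V_d = e^(−0.03)·[0.7682·12.2855 + 0.2318·0.0000] = 9.1586
Node 0 (S = 110): V_0 = e^(−0.03)·[0.7682·36.8769 + 0.2318·9.1586] = 29.5513

$29.55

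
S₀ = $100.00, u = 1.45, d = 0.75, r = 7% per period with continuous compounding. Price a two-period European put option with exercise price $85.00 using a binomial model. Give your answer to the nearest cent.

Risk-neutral probability p = (e^0.07 − 0.75)/(1.45 − 0.75) = 0.3225/0.7000 = 0.4607
Terminal stock prices: S_uu = 210.2, S_ud = 108.8, S_dd = 56.25
Terminal payoffs (K − S): max(-125.2, 0) = 0, max(-23.75, 0) = 0, max(28.75, 0) = 28.75
Node u (S = 145): V_u = e^(−0.07)·[0.4607·0.0000 + 0.5393·0.0000] = 0.0000
Node d (S = 75): V_d = e^(−0.07)·[0.4607·0.0000 + 0.5393·28.7500] = 14.4560
Node 0 (S = 100): V_0 = e^(−0.07)·[0.4607·0.0000 + 0.5393·14.4560] = 7.2687

$7.27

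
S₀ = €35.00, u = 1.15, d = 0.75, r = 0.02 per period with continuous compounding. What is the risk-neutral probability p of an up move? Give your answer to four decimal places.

Risk-neutral probability p = (e^0.02 − 0.75)/(1.15 − 0.75) = 0.2702/0.4000 = 0.6755

p = 0.6755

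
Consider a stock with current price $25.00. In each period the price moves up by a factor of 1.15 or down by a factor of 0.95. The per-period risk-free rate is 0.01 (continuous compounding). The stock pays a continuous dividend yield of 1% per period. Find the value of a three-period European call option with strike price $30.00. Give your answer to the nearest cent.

$0.31

Per-period risk-free factor R = e^0.01 = 1.0101; dividend-adjusted growth = e^(0.01−0.01) = 1.0000.
Risk-neutral probability p = (1.0000 − 0.95)/(1.15 − 0.95) = 0.0500/0.2000 = 0.2500
Terminal stock prices: S_uuu = 38.02, S_uud = 31.41, S_udd = 25.95, S_ddd = 21.43
Terminal payoffs (S − K): max(8.022, 0) = 8.022, max(1.409, 0) = 1.409, max(-4.053, 0) = 0, max(-8.566, 0) = 0
Node uu (S = 33.06): V_uu = e^(−0.01)·[0.2500·8.0219 + 0.7500·1.4094] = 3.0320
Node ud (S = 27.31): V_ud = e^(−0.01)·[0.2500·1.4094 + 0.7500·0.0000] = 0.3488
Node dd (S = 22.56): V_dd = e^(−0.01)·[0.2500·0.0000 + 0.7500·0.0000] = 0.0000
Node u (S = 28.75): V_u = e^(−0.01)·[0.2500·3.0320 + 0.7500·0.3488] = 1.0095
Node d (S = 23.75): V_d = e^(−0.01)·[0.2500·0.3488 + 0.7500·0.0000] = 0.0863
Node 0 (S = 25): V_0 = e^(−0.01)·[0.2500·1.0095 + 0.7500·0.0863] = 0.3140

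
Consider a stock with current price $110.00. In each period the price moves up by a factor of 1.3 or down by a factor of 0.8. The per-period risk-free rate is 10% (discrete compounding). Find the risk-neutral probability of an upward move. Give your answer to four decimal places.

Risk-neutral probability p = (1 + 0.1 − 0.8)/(1.3 − 0.8) = 0.3000/0.5000 = 0.6000

p = 0.6000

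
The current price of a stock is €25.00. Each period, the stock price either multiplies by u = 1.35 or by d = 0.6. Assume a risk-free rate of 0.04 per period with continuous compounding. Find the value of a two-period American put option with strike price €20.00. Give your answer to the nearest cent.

€1.98

Risk-neutral probability p = (e^0.04 − 0.6)/(1.35 − 0.6) = 0.4408/0.7500 = 0.5877
Terminal stock prices: S_uu = 45.56, S_ud = 20.25, S_dd = 9
Terminal payoffs (K − S): max(-25.56, 0) = 0, max(-0.25, 0) = 0, max(11, 0) = 11
Node u (S = 33.75): continuation = e^(−0.04)·[0.5877·0.0000 + 0.4123·0.0000] = 0.0000; exercise value = 0.0000 ≤ continuation, so V_u = 0.0000
Node d (S = 15): continuation = e^(−0.04)·[0.5877·0.0000 + 0.4123·11.0000] = 4.3570; exercise value = 5.0000 > continuation, so V_d = 5.0000 (exercise)
Node 0 (S = 25): continuation = e^(−0.04)·[0.5877·0.0000 + 0.4123·5.0000] = 1.9804; exercise value = 0.0000 ≤ continuation, so V_0 = 1.9804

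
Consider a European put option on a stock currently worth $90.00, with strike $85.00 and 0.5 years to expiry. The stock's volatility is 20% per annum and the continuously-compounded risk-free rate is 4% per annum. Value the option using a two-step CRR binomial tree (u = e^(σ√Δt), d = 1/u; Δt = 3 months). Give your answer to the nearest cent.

CRR parameters: u = e^(σ√Δt) = e^(0.2·√0.25) = 1.1052, d = 1/u = 0.9048
Per-period rate: rΔt = 0.04·0.25 = 0.01, so R = e^0.01 = 1.0101
Risk-neutral probability p = (e^0.01 − 0.9048)/(1.1052 − 0.9048) = 0.1052/0.2003 = 0.5252
Terminal stock prices: S_uu = 109.9, S_ud = 90, S_dd = 73.69
Terminal payoffs (K − S): max(-24.93, 0) = 0, max(-5, 0) = 0, max(11.31, 0) = 11.31
Node u (S = 99.47): V_u = e^(−0.01)·[0.5252·0.0000 + 0.4748·0.0000] = 0.0000
Node d (S = 81.44): V_d = e^(−0.01)·[0.5252·0.0000 + 0.4748·11.3142] = 5.3187
Node 0 (S = 90): V_0 = e^(−0.01)·[0.5252·0.0000 + 0.4748·5.3187] = 2.5002

$2.50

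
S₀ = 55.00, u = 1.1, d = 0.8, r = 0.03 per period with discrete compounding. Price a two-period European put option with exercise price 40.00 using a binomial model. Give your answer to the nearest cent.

Risk-neutral probability p = (1 + 0.03 − 0.8)/(1.1 − 0.8) = 0.2300/0.3000 = 0.7667
Terminal stock prices: S_uu = 66.55, S_ud = 48.4, S_dd = 35.2
Terminal payoffs (K − S): max(-26.55, 0) = 0, max(-8.4, 0) = 0, max(4.8, 0) = 4.8
Node u (S = 60.5): V_u = 1/1.03·[0.7667·0.0000 + 0.2333·0.0000] = 0.0000
Node d (S = 44): V_d = 1/1.03·[0.7667·0.0000 + 0.2333·4.8000] = 1.0874
Node 0 (S = 55): V_0 = 1/1.03·[0.7667·0.0000 + 0.2333·1.0874] = 0.2463

0.25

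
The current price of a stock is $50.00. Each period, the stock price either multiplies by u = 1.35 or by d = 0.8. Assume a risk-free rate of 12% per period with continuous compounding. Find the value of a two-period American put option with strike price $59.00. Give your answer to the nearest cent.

$9.00

Risk-neutral probability p = (e^0.12 − 0.8)/(1.35 − 0.8) = 0.3275/0.5500 = 0.5954
Terminal stock prices: S_uu = 91.13, S_ud = 54, S_dd = 32
Terminal payoffs (K − S): max(-32.13, 0) = 0, max(5, 0) = 5, max(27, 0) = 27
Node u (S = 67.5): continuation = e^(−0.12)·[0.5954·0.0000 + 0.4046·5.0000] = 1.7940; exercise value = 0.0000 ≤ continuation, so V_u = 1.7940
Node d (S = 40): continuation = e^(−0.12)·[0.5954·5.0000 + 0.4046·27.0000] = 12.3283; exercise value = 19.0000 > continuation, so V_d = 19.0000 (exercise)
Node 0 (S = 50): continuation = e^(−0.12)·[0.5954·1.7940 + 0.4046·19.0000] = 7.7647; exercise value = 9.0000 > continuation, so V_0 = 9.0000 (exercise)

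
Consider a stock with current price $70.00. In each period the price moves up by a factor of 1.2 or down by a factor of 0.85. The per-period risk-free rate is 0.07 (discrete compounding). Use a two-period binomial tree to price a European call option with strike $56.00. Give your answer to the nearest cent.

Risk-neutral probability p = (1 + 0.07 − 0.85)/(1.2 − 0.85) = 0.2200/0.3500 = 0.6286
Terminal stock prices: S_uu = 100.8, S_ud = 71.4, S_dd = 50.57
Terminal payoffs (S − K): max(44.8, 0) = 44.8, max(15.4, 0) = 15.4, max(-5.425, 0) = 0
Node u (S = 84): V_u = 1/1.07·[0.6286·44.8000 + 0.3714·15.4000] = 31.6636
Node d (S = 59.5): V_d = 1/1.07·[0.6286·15.4000 + 0.3714·0.0000] = 9.0467
Node 0 (S = 70): V_0 = 1/1.07·[0.6286·31.6636 + 0.3714·9.0467] = 21.7411

$21.74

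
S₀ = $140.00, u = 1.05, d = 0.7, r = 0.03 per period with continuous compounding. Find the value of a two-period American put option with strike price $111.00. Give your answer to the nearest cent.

Risk-neutral probability p = (e^0.03 − 0.7)/(1.05 − 0.7) = 0.3305/0.3500 = 0.9442
Terminal stock prices: S_uu = 154.3, S_ud = 102.9, S_dd = 68.6
Terminal payoffs (K − S): max(-43.35, 0) = 0, max(8.1, 0) = 8.1, max(42.4, 0) = 42.4
Node u (S = 147): continuation = e^(−0.03)·[0.9442·0.0000 + 0.0558·8.1000] = 0.4390; exercise value = 0.0000 ≤ continuation, so V_u = 0.4390
Node d (S = 98): continuation = e^(−0.03)·[0.9442·8.1000 + 0.0558·42.4000] = 9.7195; exercise value = 13.0000 > continuation, so V_d = 13.0000 (exercise)
Node 0 (S = 140): continuation = e^(−0.03)·[0.9442·0.4390 + 0.0558·13.0000] = 1.1067; exercise value = 0.0000 ≤ continuation, so V_0 = 1.1067

$1.11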